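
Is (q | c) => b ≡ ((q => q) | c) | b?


Compare truth tables:
b | c | q | φ | ψ
-----------------
False | False | False | True | True
True | False | False | True | True
False | True | False | False | True
True | True | False | True | True
False | False | True | False | True
True | False | True | True | True
False | True | True | False | True
True | True | True | True | True
They differ at row 3 (b=False, c=True, q=False): φ=False but ψ=True.

No, they are not logically equivalent.


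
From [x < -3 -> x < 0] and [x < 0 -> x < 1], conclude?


Hypothetical syllogism: from (P → Q) and (Q → R), infer (P → R).
Chain the two implications through the shared middle term 'x < 0'.

x < -3 -> x < 1


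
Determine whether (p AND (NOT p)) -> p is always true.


Build the truth table over {p}:
p | φ
-----
F | T
T | T
Every row evaluates to true.

Yes, it is a tautology.


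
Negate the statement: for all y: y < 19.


¬(for all x: φ) = there exists x: ¬φ, and ¬(there exists x: φ) = for all x: ¬φ.
Apply to the universal statement.

there exists y: NOT(y < 19)


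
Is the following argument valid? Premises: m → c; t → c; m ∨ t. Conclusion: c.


This matches the form of proof by cases: the conclusion follows in every model of the premises.

Valid.


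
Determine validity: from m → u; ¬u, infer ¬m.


This matches the form of modus tollens: the conclusion follows in every model of the premises.

Valid.


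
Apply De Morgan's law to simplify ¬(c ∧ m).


De Morgan: the negation of a conjunction is the disjunction of the negations.
Distribute ¬ across ∧, flipping it to ∨, and negate each literal.

(¬c) ∨ (¬m)


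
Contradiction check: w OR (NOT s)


Truth table over {s, w}:
s | w | φ
---------
F | F | T
T | F | F
F | T | T
T | T | T
Satisfying assignment at row 1: s=F, w=F gives T.

No, it is not a contradiction.


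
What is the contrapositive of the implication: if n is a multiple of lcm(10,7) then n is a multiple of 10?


The contrapositive of (P → Q) is (¬Q → ¬P); it is logically equivalent to the original.
Here P = 'n is a multiple of lcm(10,7)' and Q = 'n is a multiple of 10'.

If not (n is a multiple of 10), then not (n is a multiple of lcm(10,7)).


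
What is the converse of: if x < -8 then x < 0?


The converse of (P → Q) is (Q → P). It is not in general equivalent to the original.
Here P = 'x < -8' and Q = 'x < 0'.

If x < 0, then x < -8.


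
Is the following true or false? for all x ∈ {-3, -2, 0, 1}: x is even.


Evaluate the predicate on each element: -3:F, -2:T, 0:T, 1:F.
Counterexample x = -3 fails the predicate.

F


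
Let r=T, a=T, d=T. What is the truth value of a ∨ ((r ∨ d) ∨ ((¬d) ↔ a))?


Substitute r=T, a=T, d=T:
r ∨ d = T ∨ T = T
¬d = F
(¬d) ↔ a = F ↔ T = F
(r ∨ d) ∨ ((¬d) ↔ a) = T ∨ F = T
a ∨ ((r ∨ d) ∨ ((¬d) ↔ a)) = T ∨ T = T

T


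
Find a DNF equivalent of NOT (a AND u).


Step 1: Apply De Morgan: ¬(a ∧ u) = ¬a ∨ ¬u.

(NOT a) OR (NOT u)


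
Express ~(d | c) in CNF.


Step 1: Apply De Morgan: ¬(d ∨ c) = ¬d ∧ ¬c.

(~d) & (~c)


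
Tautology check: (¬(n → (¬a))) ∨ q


Build the truth table over {a, n, q}:
a | n | q | φ
-------------
F | F | F | F
T | F | F | F
F | T | F | F
T | T | F | T
F | F | T | T
T | F | T | T
F | T | T | T
T | T | T | T
Counterexample at row 1: with a=F, n=F, q=F, the formula is F.

No, it is not a tautology.


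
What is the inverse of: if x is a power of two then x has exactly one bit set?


The inverse of (P → Q) is (¬P → ¬Q). It is equivalent to the converse, not to the original.
Here P = 'x is a power of two' and Q = 'x has exactly one bit set'.

If not (x is a power of two), then not (x has exactly one bit set).


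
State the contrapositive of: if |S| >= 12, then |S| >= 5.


The contrapositive of (P → Q) is (¬Q → ¬P); it is logically equivalent to the original.
Here P = '|S| >= 12' and Q = '|S| >= 5'.

If not (|S| >= 5), then not (|S| >= 12).


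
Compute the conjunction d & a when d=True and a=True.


Conjunction is true only when both operands are true.
Substitute: d=True, a=True.
True & True evaluates to True.

True


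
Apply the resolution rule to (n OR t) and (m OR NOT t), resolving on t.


The clauses contain complementary literals t and NOTt.
Resolution eliminates this pair and disjoins the remaining literals (merging duplicates).

(n OR m)


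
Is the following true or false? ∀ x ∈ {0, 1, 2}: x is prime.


Evaluate the predicate on each element: 0:F, 1:F, 2:T.
Counterexample x = 0 fails the predicate.

F


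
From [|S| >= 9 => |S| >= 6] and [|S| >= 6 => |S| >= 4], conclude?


Hypothetical syllogism: from (P → Q) and (Q → R), infer (P → R).
Chain the two implications through the shared middle term '|S| >= 6'.

|S| >= 9 => |S| >= 4


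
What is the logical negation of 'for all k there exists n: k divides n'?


Negation flips each quantifier (∀↔∃) and negates the inner predicate.
¬(for all k there exists n: φ) = there exists k for all n: ¬φ.

there exists k for all n: NOT(k divides n)


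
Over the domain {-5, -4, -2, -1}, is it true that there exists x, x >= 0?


Evaluate the predicate on each element: -5:F, -4:F, -2:F, -1:F.
No element satisfies the predicate.

F


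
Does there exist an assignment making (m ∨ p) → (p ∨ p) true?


Search for a satisfying assignment over {m, p}.
Try m=F, p=F: the formula evaluates to T.
A satisfying assignment exists.

Satisfiable.


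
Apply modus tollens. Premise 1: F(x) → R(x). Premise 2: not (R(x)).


Modus tollens: from (P → Q) and ¬Q, infer ¬P.
Q = 'R(x)' is denied; since P → Q, P must also fail.

Not (F(x)).


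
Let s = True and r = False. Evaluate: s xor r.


Exclusive or is true when exactly one operand is true.
Substitute: s=True, r=False.
True xor False evaluates to True.

True


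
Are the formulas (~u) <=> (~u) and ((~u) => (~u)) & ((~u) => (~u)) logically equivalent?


Compare truth tables:
u | φ | ψ
---------
False | True | True
True | True | True
The columns φ and ψ agree on every row.

Yes, they are logically equivalent.


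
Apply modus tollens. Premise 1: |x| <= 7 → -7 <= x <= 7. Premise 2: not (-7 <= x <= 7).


Modus tollens: from (P → Q) and ¬Q, infer ¬P.
Q = '-7 <= x <= 7' is denied; since P → Q, P must also fail.

Not (|x| <= 7).


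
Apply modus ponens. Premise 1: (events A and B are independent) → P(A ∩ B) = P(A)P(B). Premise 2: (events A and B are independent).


Modus ponens: from (P → Q) and P, infer Q.
P = '(events A and B are independent)' is asserted, and P → Q holds, so Q follows.

P(A ∩ B) = P(A)P(B).


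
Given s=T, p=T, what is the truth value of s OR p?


Disjunction is false only when both operands are false.
Substitute: s=T, p=T.
T OR T evaluates to T.

T


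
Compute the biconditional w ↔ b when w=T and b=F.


Biconditional is true when both operands have the same truth value.
Substitute: w=T, b=F.
T ↔ F evaluates to F.

F


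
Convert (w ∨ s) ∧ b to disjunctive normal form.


Step 1: Distribute ∧ over ∨: (w ∨ s) ∧ b = (w ∧ b) ∨ (s ∧ b).

(w ∧ b) ∨ (s ∧ b)


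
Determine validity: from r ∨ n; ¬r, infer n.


This matches the form of disjunctive syllogism: the conclusion follows in every model of the premises.

Valid.


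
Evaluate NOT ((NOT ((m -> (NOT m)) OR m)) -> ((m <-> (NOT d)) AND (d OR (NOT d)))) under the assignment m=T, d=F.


Substitute m=T, d=F:
… (earlier sub-steps elided)
m -> (NOT m) = T -> F = F
(m -> (NOT m)) OR m = F OR T = T
NOT ((m -> (NOT m)) OR m) = F
NOT d = T
m <-> (NOT d) = T <-> T = T
NOT d = T
d OR (NOT d) = F OR T = T
(m <-> (NOT d)) AND (d OR (NOT d)) = T AND T = T
(NOT ((m -> (NOT m)) OR m)) -> ((m <-> (NOT d)) AND (d OR (NOT d))) = F -> T = T
NOT ((NOT ((m -> (NOT m)) OR m)) -> ((m <-> (NOT d)) AND (d OR (NOT d)))) = F

F


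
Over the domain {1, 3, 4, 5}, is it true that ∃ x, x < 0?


Evaluate the predicate on each element: 1:F, 3:F, 4:F, 5:F.
No element satisfies the predicate.

F


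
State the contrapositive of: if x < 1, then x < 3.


The contrapositive of (P → Q) is (¬Q → ¬P); it is logically equivalent to the original.
Here P = 'x < 1' and Q = 'x < 3'.

If not (x < 3), then not (x < 1).


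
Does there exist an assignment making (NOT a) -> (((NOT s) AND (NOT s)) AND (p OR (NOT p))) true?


Search for a satisfying assignment over {a, p, s}.
Try a=F, p=F, s=F: the formula evaluates to T.
A satisfying assignment exists.

Satisfiable.


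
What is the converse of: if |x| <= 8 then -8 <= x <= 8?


The converse of (P → Q) is (Q → P). It is not in general equivalent to the original.
Here P = '|x| <= 8' and Q = '-8 <= x <= 8'.

If -8 <= x <= 8, then |x| <= 8.


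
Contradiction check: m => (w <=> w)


Truth table over {m, w}:
m | w | φ
---------
False | False | True
True | False | True
False | True | True
True | True | True
Satisfying assignment at row 1: m=False, w=False gives True.

No, it is not a contradiction.


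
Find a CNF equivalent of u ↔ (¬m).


Step 1: Rewrite u ↔ (¬m) as (u → (¬m)) ∧ ((¬m) → u).
Step 2: Rewrite each implication as a disjunction.
Step 3: Eliminate any double negations (¬¬X = X).

((¬u) ∨ (¬m)) ∧ (m ∨ u)


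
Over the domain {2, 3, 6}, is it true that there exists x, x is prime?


Evaluate the predicate on each element: 2:T, 3:T, 6:F.
Witness x = 2 satisfies the predicate.

T


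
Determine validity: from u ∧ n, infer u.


This matches the form of conjunction elimination: the conclusion follows in every model of the premises.

Valid.


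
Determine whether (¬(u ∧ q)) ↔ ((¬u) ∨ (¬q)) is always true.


Build the truth table over {q, u}:
q | u | φ
---------
F | F | T
T | F | T
F | T | T
T | T | T
Every row evaluates to true.

Yes, it is a tautology.


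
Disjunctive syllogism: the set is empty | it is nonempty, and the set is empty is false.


Disjunctive syllogism: from (P ∨ Q) and ¬P, infer Q.
One disjunct, 'the set is empty', is ruled out; the other must hold.

it is nonempty


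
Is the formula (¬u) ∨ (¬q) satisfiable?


Search for a satisfying assignment over {q, u}.
Try q=F, u=F: the formula evaluates to T.
A satisfying assignment exists.

Satisfiable.


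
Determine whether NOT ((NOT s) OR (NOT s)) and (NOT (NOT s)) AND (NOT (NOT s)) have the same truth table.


Compare truth tables:
s | φ | ψ
---------
F | F | F
T | T | T
The columns φ and ψ agree on every row.

Yes, they are logically equivalent.


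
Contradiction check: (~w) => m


Truth table over {m, w}:
m | w | φ
---------
False | False | False
True | False | True
False | True | True
True | True | True
Satisfying assignment at row 2: m=True, w=False gives True.

No, it is not a contradiction.


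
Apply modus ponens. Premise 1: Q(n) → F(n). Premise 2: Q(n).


Modus ponens: from (P → Q) and P, infer Q.
P = 'Q(n)' is asserted, and P → Q holds, so Q follows.

F(n).


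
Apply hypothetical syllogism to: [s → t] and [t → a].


Hypothetical syllogism: from (P → Q) and (Q → R), infer (P → R).
Chain the two implications through the shared middle term 't'.

s → a


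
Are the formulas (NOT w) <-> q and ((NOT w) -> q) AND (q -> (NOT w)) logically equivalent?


Compare truth tables:
q | w | φ | ψ
-------------
F | F | F | F
T | F | T | T
F | T | T | T
T | T | F | F
The columns φ and ψ agree on every row.

Yes, they are logically equivalent.


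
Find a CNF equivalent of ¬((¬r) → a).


Step 1: Rewrite (¬r) → a as ¬(¬r) ∨ a.
Step 2: Negate: ¬(¬(¬r) ∨ a) = (¬r) ∧ ¬a (De Morgan + double negation).

(¬r) ∧ (¬a)


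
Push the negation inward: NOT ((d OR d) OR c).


De Morgan: the negation of a disjunction is the conjunction of the negations.
Distribute NOT across OR, flipping it to AND, and negate each literal.

((NOT d) AND (NOT d)) AND (NOT c)


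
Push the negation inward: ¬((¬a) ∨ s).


De Morgan: the negation of a disjunction is the conjunction of the negations.
Distribute ¬ across ∨, flipping it to ∧, and negate each literal.

a ∧ (¬s)


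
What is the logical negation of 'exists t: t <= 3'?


¬(forall x: φ) = exists x: ¬φ, and ¬(exists x: φ) = forall x: ¬φ.
Apply to the existential statement.

forall t: ~(t <= 3)


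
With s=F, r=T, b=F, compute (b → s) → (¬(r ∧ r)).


Substitute s=F, r=T, b=F:
b → s = F → F = T
r ∧ r = T ∧ T = T
¬(r ∧ r) = F
(b → s) → (¬(r ∧ r)) = T → F = F

F


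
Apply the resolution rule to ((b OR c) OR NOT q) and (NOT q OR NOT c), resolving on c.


The clauses contain complementary literals c and NOTc.
Resolution eliminates this pair and disjoins the remaining literals (merging duplicates).

(b OR NOT q)


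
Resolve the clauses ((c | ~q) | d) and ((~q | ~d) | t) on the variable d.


The clauses contain complementary literals d and ~d.
Resolution eliminates this pair and disjoins the remaining literals (merging duplicates).

((~q | c) | t)


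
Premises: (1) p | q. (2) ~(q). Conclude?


Disjunctive syllogism: from (P ∨ Q) and ¬P, infer Q.
One disjunct, 'q', is ruled out; the other must hold.

p


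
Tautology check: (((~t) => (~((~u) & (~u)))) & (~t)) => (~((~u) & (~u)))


Build the truth table over {t, u}:
t | u | φ
---------
False | False | True
True | False | True
False | True | True
True | True | True
Every row evaluates to true.

Yes, it is a tautology.


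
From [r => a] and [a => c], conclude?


Hypothetical syllogism: from (P → Q) and (Q → R), infer (P → R).
Chain the two implications through the shared middle term 'a'.

r => c


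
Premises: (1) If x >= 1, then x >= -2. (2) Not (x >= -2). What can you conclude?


Modus tollens: from (P → Q) and ¬Q, infer ¬P.
Q = 'x >= -2' is denied; since P → Q, P must also fail.

Not (x >= 1).


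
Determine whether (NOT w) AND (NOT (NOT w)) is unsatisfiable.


Truth table over {w}:
w | φ
-----
F | F
T | F
Every row is false.

Yes, it is a contradiction.


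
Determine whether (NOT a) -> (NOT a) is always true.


Build the truth table over {a}:
a | φ
-----
F | T
T | T
Every row evaluates to true.

Yes, it is a tautology.


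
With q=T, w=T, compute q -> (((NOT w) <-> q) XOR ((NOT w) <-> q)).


Substitute q=T, w=T:
NOT w = F
(NOT w) <-> q = F <-> T = F
NOT w = F
(NOT w) <-> q = F <-> T = F
((NOT w) <-> q) XOR ((NOT w) <-> q) = F XOR F = F
q -> (((NOT w) <-> q) XOR ((NOT w) <-> q)) = T -> F = F

F


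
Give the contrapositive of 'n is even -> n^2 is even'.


The contrapositive of (P → Q) is (¬Q → ¬P); it is logically equivalent to the original.
Here P = 'n is even' and Q = 'n^2 is even'.

If not (n^2 is even), then not (n is even).


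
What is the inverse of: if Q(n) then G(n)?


The inverse of (P → Q) is (¬P → ¬Q). It is equivalent to the converse, not to the original.
Here P = 'Q(n)' and Q = 'G(n)'.

If not (Q(n)), then not (G(n)).


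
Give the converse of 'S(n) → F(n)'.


The converse of (P → Q) is (Q → P). It is not in general equivalent to the original.
Here P = 'S(n)' and Q = 'F(n)'.

If F(n), then S(n).


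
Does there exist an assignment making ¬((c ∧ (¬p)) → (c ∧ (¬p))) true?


Check all 4 assignments over {c, p}:
c | p | φ
---------
F | F | F
T | F | F
F | T | F
T | T | F
No assignment makes the formula true.

Unsatisfiable.


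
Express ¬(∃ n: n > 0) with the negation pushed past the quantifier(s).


¬(∀ x: φ) = ∃ x: ¬φ, and ¬(∃ x: φ) = ∀ x: ¬φ.
Apply to the existential statement.

∀ n: ¬(n > 0)


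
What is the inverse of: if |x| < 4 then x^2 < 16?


The inverse of (P → Q) is (¬P → ¬Q). It is equivalent to the converse, not to the original.
Here P = '|x| < 4' and Q = 'x^2 < 16'.

If not (|x| < 4), then not (x^2 < 16).


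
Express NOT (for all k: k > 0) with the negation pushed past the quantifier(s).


¬(for all x: φ) = there exists x: ¬φ, and ¬(there exists x: φ) = for all x: ¬φ.
Apply to the universal statement.

there exists k: NOT(k > 0)


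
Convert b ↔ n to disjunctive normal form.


Step 1: b ↔ n is true exactly when both agree: (b ∧ n) ∨ (¬b ∧ ¬n).

(b ∧ n) ∨ ((¬b) ∧ (¬n))


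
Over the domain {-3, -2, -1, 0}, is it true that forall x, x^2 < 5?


Evaluate the predicate on each element: -3:False, -2:True, -1:True, 0:True.
Counterexample x = -3 fails the predicate.

False


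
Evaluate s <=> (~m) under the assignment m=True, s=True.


Substitute m=True, s=True:
~m = False
s <=> (~m) = True <=> False = False

False


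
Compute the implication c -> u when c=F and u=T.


Implication is false only when antecedent is true and consequent is false.
Substitute: c=F, u=T.
F -> T evaluates to T.

T


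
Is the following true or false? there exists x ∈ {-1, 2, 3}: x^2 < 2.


Evaluate the predicate on each element: -1:T, 2:F, 3:F.
Witness x = -1 satisfies the predicate.

T


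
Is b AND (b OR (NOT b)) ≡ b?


Compare truth tables:
b | φ | ψ
---------
F | F | F
T | T | T
The columns φ and ψ agree on every row.

Yes, they are logically equivalent.


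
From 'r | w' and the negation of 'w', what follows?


Disjunctive syllogism: from (P ∨ Q) and ¬P, infer Q.
One disjunct, 'w', is ruled out; the other must hold.

r


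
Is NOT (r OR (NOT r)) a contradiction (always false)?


Truth table over {r}:
r | φ
-----
F | F
T | F
Every row is false.

Yes, it is a contradiction.


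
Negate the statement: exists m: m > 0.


¬(forall x: φ) = exists x: ¬φ, and ¬(exists x: φ) = forall x: ¬φ.
Apply to the existential statement.

forall m: ~(m > 0)


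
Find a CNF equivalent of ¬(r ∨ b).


Step 1: Apply De Morgan: ¬(r ∨ b) = ¬r ∧ ¬b.

(¬r) ∧ (¬b)


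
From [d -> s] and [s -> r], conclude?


Hypothetical syllogism: from (P → Q) and (Q → R), infer (P → R).
Chain the two implications through the shared middle term 's'.

d -> r


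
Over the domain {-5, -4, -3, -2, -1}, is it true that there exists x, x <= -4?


Evaluate the predicate on each element: -5:T, -4:T, -3:F, -2:F, -1:F.
Witness x = -5 satisfies the predicate.

T


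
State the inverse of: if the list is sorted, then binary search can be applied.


The inverse of (P → Q) is (¬P → ¬Q). It is equivalent to the converse, not to the original.
Here P = 'the list is sorted' and Q = 'binary search can be applied'.

If not (the list is sorted), then not (binary search can be applied).


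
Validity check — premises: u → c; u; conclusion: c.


This matches the form of modus ponens: the conclusion follows in every model of the premises.

Valid.


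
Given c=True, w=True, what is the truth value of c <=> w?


Biconditional is true when both operands have the same truth value.
Substitute: c=True, w=True.
True <=> True evaluates to True.

True


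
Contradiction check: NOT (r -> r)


Truth table over {r}:
r | φ
-----
F | F
T | F
Every row is false.

Yes, it is a contradiction.


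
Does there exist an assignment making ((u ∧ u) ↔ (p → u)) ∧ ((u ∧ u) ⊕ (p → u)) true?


Check all 4 assignments over {p, u}:
p | u | φ
---------
F | F | F
T | F | F
F | T | F
T | T | F
No assignment makes the formula true.

Unsatisfiable.


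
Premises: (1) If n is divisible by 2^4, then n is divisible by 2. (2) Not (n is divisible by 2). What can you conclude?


Modus tollens: from (P → Q) and ¬Q, infer ¬P.
Q = 'n is divisible by 2' is denied; since P → Q, P must also fail.

Not (n is divisible by 2^4).


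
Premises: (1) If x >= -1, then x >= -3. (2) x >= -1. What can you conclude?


Modus ponens: from (P → Q) and P, infer Q.
P = 'x >= -1' is asserted, and P → Q holds, so Q follows.

x >= -3.


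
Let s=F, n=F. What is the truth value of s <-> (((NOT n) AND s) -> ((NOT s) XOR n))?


Substitute s=F, n=F:
NOT n = T
(NOT n) AND s = T AND F = F
NOT s = T
(NOT s) XOR n = T XOR F = T
((NOT n) AND s) -> ((NOT s) XOR n) = F -> T = T
s <-> (((NOT n) AND s) -> ((NOT s) XOR n)) = F <-> T = F

F


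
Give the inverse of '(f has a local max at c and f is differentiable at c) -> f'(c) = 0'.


The inverse of (P → Q) is (¬P → ¬Q). It is equivalent to the converse, not to the original.
Here P = '(f has a local max at c and f is differentiable at c)' and Q = 'f'(c) = 0'.

If not ((f has a local max at c and f is differentiable at c)), then not (f'(c) = 0).


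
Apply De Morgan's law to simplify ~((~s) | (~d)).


De Morgan: the negation of a disjunction is the conjunction of the negations.
Distribute ~ across |, flipping it to &, and negate each literal.

s & d


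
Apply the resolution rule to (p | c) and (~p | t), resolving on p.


The clauses contain complementary literals p and ~p.
Resolution eliminates this pair and disjoins the remaining literals (merging duplicates).

(c | t)


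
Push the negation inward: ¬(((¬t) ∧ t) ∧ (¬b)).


De Morgan: the negation of a conjunction is the disjunction of the negations.
Distribute ¬ across ∧, flipping it to ∨, and negate each literal.

(t ∨ (¬t)) ∨ b


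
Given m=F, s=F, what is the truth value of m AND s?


Conjunction is true only when both operands are true.
Substitute: m=F, s=F.
F AND F evaluates to F.

F


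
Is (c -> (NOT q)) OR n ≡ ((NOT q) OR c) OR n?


Compare truth tables:
c | n | q | φ | ψ
-----------------
F | F | F | T | T
T | F | F | T | T
F | T | F | T | T
T | T | F | T | T
F | F | T | T | F
T | F | T | F | T
F | T | T | T | T
T | T | T | T | T
They differ at row 5 (c=F, n=F, q=T): φ=T but ψ=F.

No, they are not logically equivalent.


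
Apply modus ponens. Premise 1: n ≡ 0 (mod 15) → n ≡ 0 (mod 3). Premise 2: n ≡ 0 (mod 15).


Modus ponens: from (P → Q) and P, infer Q.
P = 'n ≡ 0 (mod 15)' is asserted, and P → Q holds, so Q follows.

n ≡ 0 (mod 3).


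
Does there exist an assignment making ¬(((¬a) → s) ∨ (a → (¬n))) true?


Check all 8 assignments over {a, n, s}:
a | n | s | φ
-------------
F | F | F | F
T | F | F | F
F | T | F | F
T | T | F | F
F | F | T | F
T | F | T | F
F | T | T | F
T | T | T | F
No assignment makes the formula true.

Unsatisfiable.


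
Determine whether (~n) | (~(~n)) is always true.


Build the truth table over {n}:
n | φ
-----
False | True
True | True
Every row evaluates to true.

Yes, it is a tautology.


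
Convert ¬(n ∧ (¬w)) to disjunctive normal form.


Step 1: Apply De Morgan: ¬(n ∧ (¬w)) = ¬n ∨ ¬(¬w).
Step 2: Eliminate any double negations (¬¬X = X).

(¬n) ∨ w


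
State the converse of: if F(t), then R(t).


The converse of (P → Q) is (Q → P). It is not in general equivalent to the original.
Here P = 'F(t)' and Q = 'R(t)'.

If R(t), then F(t).


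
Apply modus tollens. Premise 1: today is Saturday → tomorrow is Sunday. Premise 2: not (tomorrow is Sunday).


Modus tollens: from (P → Q) and ¬Q, infer ¬P.
Q = 'tomorrow is Sunday' is denied; since P → Q, P must also fail.

Not (today is Saturday).


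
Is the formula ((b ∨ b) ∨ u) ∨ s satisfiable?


Search for a satisfying assignment over {b, s, u}.
Try b=T, s=F, u=F: the formula evaluates to T.
A satisfying assignment exists.

Satisfiable.


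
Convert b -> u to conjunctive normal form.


Step 1: Rewrite b → u as ¬b ∨ u.

(NOT b) OR u


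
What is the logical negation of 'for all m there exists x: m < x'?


Negation flips each quantifier (∀↔∃) and negates the inner predicate.
¬(for all m there exists x: φ) = there exists m for all x: ¬φ.

there exists m for all x: NOT(m < x)


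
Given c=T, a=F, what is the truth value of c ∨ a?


Disjunction is false only when both operands are false.
Substitute: c=T, a=F.
T ∨ F evaluates to T.

T


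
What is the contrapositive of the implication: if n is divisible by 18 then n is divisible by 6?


The contrapositive of (P → Q) is (¬Q → ¬P); it is logically equivalent to the original.
Here P = 'n is divisible by 18' and Q = 'n is divisible by 6'.

If not (n is divisible by 6), then not (n is divisible by 18).


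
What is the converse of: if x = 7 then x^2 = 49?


The converse of (P → Q) is (Q → P). It is not in general equivalent to the original.
Here P = 'x = 7' and Q = 'x^2 = 49'.

If x^2 = 49, then x = 7.


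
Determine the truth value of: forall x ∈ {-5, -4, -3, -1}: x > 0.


Evaluate the predicate on each element: -5:False, -4:False, -3:False, -1:False.
Counterexample x = -5 fails the predicate.

False


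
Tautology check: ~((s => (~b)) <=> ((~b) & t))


Build the truth table over {b, s, t}:
b | s | t | φ
-------------
False | False | False | True
True | False | False | True
False | True | False | True
True | True | False | False
False | False | True | False
True | False | True | True
False | True | True | False
True | True | True | False
Counterexample at row 4: with b=True, s=True, t=False, the formula is False.

No, it is not a tautology.


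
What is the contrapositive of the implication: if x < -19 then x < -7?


The contrapositive of (P → Q) is (¬Q → ¬P); it is logically equivalent to the original.
Here P = 'x < -19' and Q = 'x < -7'.

If not (x < -7), then not (x < -19).


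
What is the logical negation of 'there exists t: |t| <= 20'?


¬(for all x: φ) = there exists x: ¬φ, and ¬(there exists x: φ) = for all x: ¬φ.
Apply to the existential statement.

for all t: NOT(|t| <= 20)


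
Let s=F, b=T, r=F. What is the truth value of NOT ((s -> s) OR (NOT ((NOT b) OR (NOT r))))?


Substitute s=F, b=T, r=F:
s -> s = F -> F = T
NOT b = F
NOT r = T
(NOT b) OR (NOT r) = F OR T = T
NOT ((NOT b) OR (NOT r)) = F
(s -> s) OR (NOT ((NOT b) OR (NOT r))) = T OR F = T
NOT ((s -> s) OR (NOT ((NOT b) OR (NOT r)))) = F

F


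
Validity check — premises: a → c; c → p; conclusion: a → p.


This matches the form of hypothetical syllogism: the conclusion follows in every model of the premises.

Valid.


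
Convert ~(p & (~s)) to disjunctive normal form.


Step 1: Apply De Morgan: ¬(p ∧ (¬s)) = ¬p ∨ ¬(¬s).
Step 2: Eliminate any double negations (¬¬X = X).

(~p) | s


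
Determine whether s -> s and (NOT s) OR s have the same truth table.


Compare truth tables:
s | φ | ψ
---------
F | T | T
T | T | T
The columns φ and ψ agree on every row.

Yes, they are logically equivalent.


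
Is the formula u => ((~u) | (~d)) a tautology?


Build the truth table over {d, u}:
d | u | φ
---------
False | False | True
True | False | True
False | True | True
True | True | False
Counterexample at row 4: with d=True, u=True, the formula is False.

No, it is not a tautology.


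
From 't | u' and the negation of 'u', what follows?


Disjunctive syllogism: from (P ∨ Q) and ¬P, infer Q.
One disjunct, 'u', is ruled out; the other must hold.

t


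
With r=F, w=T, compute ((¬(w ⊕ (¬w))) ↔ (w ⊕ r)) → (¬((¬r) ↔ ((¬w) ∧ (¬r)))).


Substitute r=F, w=T:
… (earlier sub-steps elided)
¬(w ⊕ (¬w)) = F
w ⊕ r = T ⊕ F = T
(¬(w ⊕ (¬w))) ↔ (w ⊕ r) = F ↔ T = F
¬r = T
¬w = F
¬r = T
(¬w) ∧ (¬r) = F ∧ T = F
(¬r) ↔ ((¬w) ∧ (¬r)) = T ↔ F = F
¬((¬r) ↔ ((¬w) ∧ (¬r))) = T
((¬(w ⊕ (¬w))) ↔ (w ⊕ r)) → (¬((¬r) ↔ ((¬w) ∧ (¬r)))) = F → T = T

T


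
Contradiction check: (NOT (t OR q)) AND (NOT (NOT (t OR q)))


Truth table over {q, t}:
q | t | φ
---------
F | F | F
T | F | F
F | T | F
T | T | F
Every row is false.

Yes, it is a contradiction.


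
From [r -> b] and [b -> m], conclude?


Hypothetical syllogism: from (P → Q) and (Q → R), infer (P → R).
Chain the two implications through the shared middle term 'b'.

r -> m


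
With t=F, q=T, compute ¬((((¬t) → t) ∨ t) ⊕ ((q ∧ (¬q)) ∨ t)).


Substitute t=F, q=T:
¬t = T
(¬t) → t = T → F = F
((¬t) → t) ∨ t = F ∨ F = F
¬q = F
q ∧ (¬q) = T ∧ F = F
(q ∧ (¬q)) ∨ t = F ∨ F = F
(((¬t) → t) ∨ t) ⊕ ((q ∧ (¬q)) ∨ t) = F ⊕ F = F
¬((((¬t) → t) ∨ t) ⊕ ((q ∧ (¬q)) ∨ t)) = T

T


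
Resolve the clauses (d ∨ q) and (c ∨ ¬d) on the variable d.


The clauses contain complementary literals d and ¬d.
Resolution eliminates this pair and disjoins the remaining literals (merging duplicates).

(q ∨ c)


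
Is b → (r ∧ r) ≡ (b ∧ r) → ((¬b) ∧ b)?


Compare truth tables:
b | r | φ | ψ
-------------
F | F | T | T
T | F | F | T
F | T | T | T
T | T | T | F
They differ at row 2 (b=T, r=F): φ=F but ψ=T.

No, they are not logically equivalent.


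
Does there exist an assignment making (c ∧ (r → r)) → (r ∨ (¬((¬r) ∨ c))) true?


Search for a satisfying assignment over {c, r}.
Try c=F, r=F: the formula evaluates to T.
A satisfying assignment exists.

Satisfiable.


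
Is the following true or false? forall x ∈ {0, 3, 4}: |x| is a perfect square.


Evaluate the predicate on each element: 0:True, 3:False, 4:True.
Counterexample x = 3 fails the predicate.

False


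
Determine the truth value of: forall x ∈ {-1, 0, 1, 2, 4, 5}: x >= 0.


Evaluate the predicate on each element: -1:False, 0:True, 1:True, 2:True, 4:True, 5:True.
Counterexample x = -1 fails the predicate.

False


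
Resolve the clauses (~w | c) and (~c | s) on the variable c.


The clauses contain complementary literals c and ~c.
Resolution eliminates this pair and disjoins the remaining literals (merging duplicates).

(~w | s)


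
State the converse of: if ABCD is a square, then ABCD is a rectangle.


The converse of (P → Q) is (Q → P). It is not in general equivalent to the original.
Here P = 'ABCD is a square' and Q = 'ABCD is a rectangle'.

If ABCD is a rectangle, then ABCD is a square.


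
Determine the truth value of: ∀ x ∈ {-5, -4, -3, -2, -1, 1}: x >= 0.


Evaluate the predicate on each element: -5:F, -4:F, -3:F, -2:F, -1:F, 1:T.
Counterexample x = -5 fails the predicate.

F


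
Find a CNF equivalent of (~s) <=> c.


Step 1: Rewrite (¬s) ↔ c as ((¬s) → c) ∧ (c → (¬s)).
Step 2: Rewrite each implication as a disjunction.
Step 3: Eliminate any double negations (¬¬X = X).

(s | c) & ((~c) | (~s))


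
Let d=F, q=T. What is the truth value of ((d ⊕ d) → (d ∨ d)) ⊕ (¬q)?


Substitute d=F, q=T:
d ⊕ d = F ⊕ F = F
d ∨ d = F ∨ F = F
(d ⊕ d) → (d ∨ d) = F → F = T
¬q = F
((d ⊕ d) → (d ∨ d)) ⊕ (¬q) = T ⊕ F = T

T


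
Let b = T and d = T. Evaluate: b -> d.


Implication is false only when antecedent is true and consequent is false.
Substitute: b=T, d=T.
T -> T evaluates to T.

T


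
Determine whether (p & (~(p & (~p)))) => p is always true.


Build the truth table over {p}:
p | φ
-----
False | True
True | True
Every row evaluates to true.

Yes, it is a tautology.


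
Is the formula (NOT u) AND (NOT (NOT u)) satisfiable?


Check all 2 assignments over {u}:
u | φ
-----
F | F
T | F
No assignment makes the formula true.

Unsatisfiable.


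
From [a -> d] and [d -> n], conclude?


Hypothetical syllogism: from (P → Q) and (Q → R), infer (P → R).
Chain the two implications through the shared middle term 'd'.

a -> n


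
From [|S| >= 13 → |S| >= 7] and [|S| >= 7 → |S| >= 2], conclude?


Hypothetical syllogism: from (P → Q) and (Q → R), infer (P → R).
Chain the two implications through the shared middle term '|S| >= 7'.

|S| >= 13 → |S| >= 2


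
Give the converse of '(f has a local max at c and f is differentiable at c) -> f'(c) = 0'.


The converse of (P → Q) is (Q → P). It is not in general equivalent to the original.
Here P = '(f has a local max at c and f is differentiable at c)' and Q = 'f'(c) = 0'.

If f'(c) = 0, then (f has a local max at c and f is differentiable at c).


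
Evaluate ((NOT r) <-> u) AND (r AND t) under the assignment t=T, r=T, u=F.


Substitute t=T, r=T, u=F:
NOT r = F
(NOT r) <-> u = F <-> F = T
r AND t = T AND T = T
((NOT r) <-> u) AND (r AND t) = T AND T = T

T


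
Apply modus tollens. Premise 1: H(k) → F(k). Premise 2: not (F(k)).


Modus tollens: from (P → Q) and ¬Q, infer ¬P.
Q = 'F(k)' is denied; since P → Q, P must also fail.

Not (H(k)).


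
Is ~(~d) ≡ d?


Compare truth tables:
d | φ | ψ
---------
False | False | False
True | True | True
The columns φ and ψ agree on every row.

Yes, they are logically equivalent.


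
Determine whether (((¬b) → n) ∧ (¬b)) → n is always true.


Build the truth table over {b, n}:
b | n | φ
---------
F | F | T
T | F | T
F | T | T
T | T | T
Every row evaluates to true.

Yes, it is a tautology.


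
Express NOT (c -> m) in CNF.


Step 1: Rewrite c → m as ¬c ∨ m.
Step 2: Negate: ¬(¬c ∨ m) = c ∧ ¬m (De Morgan + double negation).

c AND (NOT m)


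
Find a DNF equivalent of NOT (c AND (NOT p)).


Step 1: Apply De Morgan: ¬(c ∧ (¬p)) = ¬c ∨ ¬(¬p).
Step 2: Eliminate any double negations (¬¬X = X).

(NOT c) OR p


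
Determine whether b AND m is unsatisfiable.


Truth table over {b, m}:
b | m | φ
---------
F | F | F
T | F | F
F | T | F
T | T | T
Satisfying assignment at row 4: b=T, m=T gives T.

No, it is not a contradiction.


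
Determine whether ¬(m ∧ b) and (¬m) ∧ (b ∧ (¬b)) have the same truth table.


Compare truth tables:
b | m | φ | ψ
-------------
F | F | T | F
T | F | T | F
F | T | T | F
T | T | F | F
They differ at row 1 (b=F, m=F): φ=T but ψ=F.

No, they are not logically equivalent.


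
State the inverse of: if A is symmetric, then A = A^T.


The inverse of (P → Q) is (¬P → ¬Q). It is equivalent to the converse, not to the original.
Here P = 'A is symmetric' and Q = 'A = A^T'.

If not (A is symmetric), then not (A = A^T).


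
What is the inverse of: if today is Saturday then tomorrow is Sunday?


The inverse of (P → Q) is (¬P → ¬Q). It is equivalent to the converse, not to the original.
Here P = 'today is Saturday' and Q = 'tomorrow is Sunday'.

If not (today is Saturday), then not (tomorrow is Sunday).


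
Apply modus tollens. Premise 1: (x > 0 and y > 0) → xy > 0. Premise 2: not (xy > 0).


Modus tollens: from (P → Q) and ¬Q, infer ¬P.
Q = 'xy > 0' is denied; since P → Q, P must also fail.

Not ((x > 0 and y > 0)).


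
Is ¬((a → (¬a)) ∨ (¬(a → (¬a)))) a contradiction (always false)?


Truth table over {a}:
a | φ
-----
F | F
T | F
Every row is false.

Yes, it is a contradiction.


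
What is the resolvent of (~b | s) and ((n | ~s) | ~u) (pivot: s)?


The clauses contain complementary literals s and ~s.
Resolution eliminates this pair and disjoins the remaining literals (merging duplicates).

((~b | n) | ~u)


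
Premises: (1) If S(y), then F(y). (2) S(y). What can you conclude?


Modus ponens: from (P → Q) and P, infer Q.
P = 'S(y)' is asserted, and P → Q holds, so Q follows.

F(y).


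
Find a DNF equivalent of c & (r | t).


Step 1: Distribute ∧ over ∨: c ∧ (r ∨ t) = (c ∧ r) ∨ (c ∧ t).

(c & r) | (c & t)


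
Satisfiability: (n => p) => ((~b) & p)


Search for a satisfying assignment over {b, n, p}.
Try b=False, n=True, p=False: the formula evaluates to True.
A satisfying assignment exists.

Satisfiable.


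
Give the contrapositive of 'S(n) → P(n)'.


The contrapositive of (P → Q) is (¬Q → ¬P); it is logically equivalent to the original.
Here P = 'S(n)' and Q = 'P(n)'.

If not (P(n)), then not (S(n)).


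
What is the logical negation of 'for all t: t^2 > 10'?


¬(for all x: φ) = there exists x: ¬φ, and ¬(there exists x: φ) = for all x: ¬φ.
Apply to the universal statement.

there exists t: NOT(t^2 > 10)


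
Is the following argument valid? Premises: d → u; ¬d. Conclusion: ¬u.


This is denying the antecedent (fallacy). There exist truth assignments where the premises are all true but the conclusion is false.

Invalid.


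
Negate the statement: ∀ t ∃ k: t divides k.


Negation flips each quantifier (∀↔∃) and negates the inner predicate.
¬(∀ t ∃ k: φ) = ∃ t ∀ k: ¬φ.

∃ t ∀ k: ¬(t divides k)


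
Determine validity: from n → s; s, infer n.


This is affirming the consequent (fallacy). There exist truth assignments where the premises are all true but the conclusion is false.

Invalid.


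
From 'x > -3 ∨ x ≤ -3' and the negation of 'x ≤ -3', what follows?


Disjunctive syllogism: from (P ∨ Q) and ¬P, infer Q.
One disjunct, 'x ≤ -3', is ruled out; the other must hold.

x > -3


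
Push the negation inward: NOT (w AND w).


De Morgan: the negation of a conjunction is the disjunction of the negations.
Distribute NOT across AND, flipping it to OR, and negate each literal.

(NOT w) OR (NOT w)


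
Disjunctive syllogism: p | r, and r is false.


Disjunctive syllogism: from (P ∨ Q) and ¬P, infer Q.
One disjunct, 'r', is ruled out; the other must hold.

p


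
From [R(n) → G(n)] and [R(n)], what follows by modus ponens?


Modus ponens: from (P → Q) and P, infer Q.
P = 'R(n)' is asserted, and P → Q holds, so Q follows.

G(n).


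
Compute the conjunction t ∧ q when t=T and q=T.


Conjunction is true only when both operands are true.
Substitute: t=T, q=T.
T ∧ T evaluates to T.

T


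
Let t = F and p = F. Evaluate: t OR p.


Disjunction is false only when both operands are false.
Substitute: t=F, p=F.
F OR F evaluates to F.

F


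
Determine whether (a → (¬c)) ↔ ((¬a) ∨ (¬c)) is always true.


Build the truth table over {a, c}:
a | c | φ
---------
F | F | T
T | F | T
F | T | T
T | T | T
Every row evaluates to true.

Yes, it is a tautology.


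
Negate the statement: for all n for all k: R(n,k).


Negation flips each quantifier (∀↔∃) and negates the inner predicate.
¬(for all n for all k: φ) = there exists n there exists k: ¬φ.

there exists n there exists k: NOT(R(n,k))


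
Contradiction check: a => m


Truth table over {a, m}:
a | m | φ
---------
False | False | True
True | False | False
False | True | True
True | True | True
Satisfying assignment at row 1: a=False, m=False gives True.

No, it is not a contradiction.


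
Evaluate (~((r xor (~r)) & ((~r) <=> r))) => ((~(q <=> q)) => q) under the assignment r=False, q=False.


Substitute r=False, q=False:
~r = True
r xor (~r) = False xor True = True
~r = True
(~r) <=> r = True <=> False = False
(r xor (~r)) & ((~r) <=> r) = True & False = False
~((r xor (~r)) & ((~r) <=> r)) = True
q <=> q = False <=> False = True
~(q <=> q) = False
(~(q <=> q)) => q = False => False = True
(~((r xor (~r)) & ((~r) <=> r))) => ((~(q <=> q)) => q) = True => True = True

True


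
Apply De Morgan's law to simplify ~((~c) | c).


De Morgan: the negation of a disjunction is the conjunction of the negations.
Distribute ~ across |, flipping it to &, and negate each literal.

c & (~c)


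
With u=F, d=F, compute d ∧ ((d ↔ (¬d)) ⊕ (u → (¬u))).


Substitute u=F, d=F:
¬d = T
d ↔ (¬d) = F ↔ T = F
¬u = T
u → (¬u) = F → T = T
(d ↔ (¬d)) ⊕ (u → (¬u)) = F ⊕ T = T
d ∧ ((d ↔ (¬d)) ⊕ (u → (¬u))) = F ∧ T = F

F


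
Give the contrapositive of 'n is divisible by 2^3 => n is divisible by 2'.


The contrapositive of (P → Q) is (¬Q → ¬P); it is logically equivalent to the original.
Here P = 'n is divisible by 2^3' and Q = 'n is divisible by 2'.

If not (n is divisible by 2), then not (n is divisible by 2^3).
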